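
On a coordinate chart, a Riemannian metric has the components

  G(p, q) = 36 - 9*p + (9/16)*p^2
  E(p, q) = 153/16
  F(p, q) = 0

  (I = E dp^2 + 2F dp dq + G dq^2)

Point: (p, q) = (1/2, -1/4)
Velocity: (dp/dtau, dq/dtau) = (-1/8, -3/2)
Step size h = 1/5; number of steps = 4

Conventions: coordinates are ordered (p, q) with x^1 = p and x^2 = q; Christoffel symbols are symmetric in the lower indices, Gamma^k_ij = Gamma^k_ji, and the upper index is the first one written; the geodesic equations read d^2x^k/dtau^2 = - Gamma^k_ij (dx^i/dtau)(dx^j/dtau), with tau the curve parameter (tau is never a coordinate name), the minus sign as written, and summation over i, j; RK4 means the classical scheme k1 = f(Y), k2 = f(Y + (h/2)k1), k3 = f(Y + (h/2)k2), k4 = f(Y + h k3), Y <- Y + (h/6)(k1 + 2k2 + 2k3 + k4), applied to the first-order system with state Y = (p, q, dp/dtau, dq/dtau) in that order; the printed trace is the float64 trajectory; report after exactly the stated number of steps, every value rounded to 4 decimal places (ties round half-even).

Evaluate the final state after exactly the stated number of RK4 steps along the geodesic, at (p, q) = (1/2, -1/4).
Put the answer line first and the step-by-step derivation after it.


Answer: p = 0.0927, q = -1.4032, dp/dtau = -0.8734, dq/dtau = -1.3495

f(Y) = (dp/dtau, dq/dtau, -Gamma^p_ij Y'^i Y'^j, -Gamma^q_ij Y'^i Y'^j) with the Gammas evaluated at the stage position; h = 0.200000; intermediate values shown to 6 dp
step 0: p = 0.5000, q = -0.2500, dp/dtau = -0.1250, dq/dtau = -1.5000
step 1:
  k1: at (p, q) = (0.500000, -0.250000), (dp/dtau, dq/dtau) = (-0.125000, -1.500000); Gamma_ppp = 0.000000, Gamma_ppq = 0.000000, Gamma_pqq = 0.441176, Gamma_qpp = 0.000000, Gamma_qpq = -0.133333, Gamma_qqq = 0.000000; k1 = (-0.125000, -1.500000, -0.992647, 0.050000)
  k2: at (p, q) = (0.487500, -0.400000), (dp/dtau, dq/dtau) = (-0.224265, -1.495000); Gamma_ppp = 0.000000, Gamma_ppq = 0.000000, Gamma_pqq = 0.441912, Gamma_qpp = 0.000000, Gamma_qpq = -0.133111, Gamma_qqq = 0.000000; k2 = (-0.224265, -1.495000, -0.987684, 0.089258)
  k3: at (p, q) = (0.477574, -0.399500), (dp/dtau, dq/dtau) = (-0.223768, -1.491074); Gamma_ppp = 0.000000, Gamma_ppq = 0.000000, Gamma_pqq = 0.442496, Gamma_qpp = 0.000000, Gamma_qpq = -0.132936, Gamma_qqq = 0.000000; k3 = (-0.223768, -1.491074, -0.983802, 0.088709)
  k4: at (p, q) = (0.455246, -0.548215), (dp/dtau, dq/dtau) = (-0.321760, -1.482258); Gamma_ppp = 0.000000, Gamma_ppq = 0.000000, Gamma_pqq = 0.443809, Gamma_qpp = 0.000000, Gamma_qpq = -0.132542, Gamma_qqq = 0.000000; k4 = (-0.321760, -1.482258, -0.975088, 0.126427)
  Y <- Y + (h/6)(k1 + 2k2 + 2k3 + k4): p = 0.4552, q = -0.5485, dp/dtau = -0.3220, dq/dtau = -1.4823
step 2:
  k1: at (p, q) = (0.455239, -0.548480), (dp/dtau, dq/dtau) = (-0.322024, -1.482255); Gamma_ppp = 0.000000, Gamma_ppq = 0.000000, Gamma_pqq = 0.443809, Gamma_qpp = 0.000000, Gamma_qpq = -0.132542, Gamma_qqq = 0.000000; k1 = (-0.322024, -1.482255, -0.975084, 0.126530)
  k2: at (p, q) = (0.423037, -0.696706), (dp/dtau, dq/dtau) = (-0.419532, -1.469602); Gamma_ppp = 0.000000, Gamma_ppq = 0.000000, Gamma_pqq = 0.445704, Gamma_qpp = 0.000000, Gamma_qpq = -0.131979, Gamma_qqq = 0.000000; k2 = (-0.419532, -1.469602, -0.962599, 0.162742)
  k3: at (p, q) = (0.413286, -0.695440), (dp/dtau, dq/dtau) = (-0.418283, -1.465980); Gamma_ppp = 0.000000, Gamma_ppq = 0.000000, Gamma_pqq = 0.446277, Gamma_qpp = 0.000000, Gamma_qpq = -0.131809, Gamma_qqq = 0.000000; k3 = (-0.418283, -1.465980, -0.959094, 0.161650)
  k4: at (p, q) = (0.371582, -0.841676), (dp/dtau, dq/dtau) = (-0.513842, -1.449925); Gamma_ppp = 0.000000, Gamma_ppq = 0.000000, Gamma_pqq = 0.448730, Gamma_qpp = 0.000000, Gamma_qpq = -0.131089, Gamma_qqq = 0.000000; k4 = (-0.513842, -1.449925, -0.943358, 0.195331)
  Y <- Y + (h/6)(k1 + 2k2 + 2k3 + k4): p = 0.3715, q = -0.8419, dp/dtau = -0.5141, dq/dtau = -1.4499
step 3:
  k1: at (p, q) = (0.371523, -0.841925), (dp/dtau, dq/dtau) = (-0.514084, -1.449900); Gamma_ppp = 0.000000, Gamma_ppq = 0.000000, Gamma_pqq = 0.448734, Gamma_qpp = 0.000000, Gamma_qpq = -0.131088, Gamma_qqq = 0.000000; k1 = (-0.514084, -1.449900, -0.943333, 0.195418)
  k2: at (p, q) = (0.320114, -0.986915), (dp/dtau, dq/dtau) = (-0.608418, -1.430358); Gamma_ppp = 0.000000, Gamma_ppq = 0.000000, Gamma_pqq = 0.451758, Gamma_qpp = 0.000000, Gamma_qpq = -0.130210, Gamma_qqq = 0.000000; k2 = (-0.608418, -1.430358, -0.924262, 0.226632)
  k3: at (p, q) = (0.310681, -0.984961), (dp/dtau, dq/dtau) = (-0.606511, -1.427237); Gamma_ppp = 0.000000, Gamma_ppq = 0.000000, Gamma_pqq = 0.452313, Gamma_qpp = 0.000000, Gamma_qpq = -0.130051, Gamma_qqq = 0.000000; k3 = (-0.606511, -1.427237, -0.921363, 0.225152)
  k4: at (p, q) = (0.250220, -1.127372), (dp/dtau, dq/dtau) = (-0.698357, -1.404869); Gamma_ppp = 0.000000, Gamma_ppq = 0.000000, Gamma_pqq = 0.455869, Gamma_qpp = 0.000000, Gamma_qpq = -0.129036, Gamma_qqq = 0.000000; k4 = (-0.698357, -1.404869, -0.899730, 0.253194)
  Y <- Y + (h/6)(k1 + 2k2 + 2k3 + k4): p = 0.2501, q = -1.1276, dp/dtau = -0.6986, dq/dtau = -1.4048
step 4:
  k1: at (p, q) = (0.250113, -1.127590), (dp/dtau, dq/dtau) = (-0.698562, -1.404827); Gamma_ppp = 0.000000, Gamma_ppq = 0.000000, Gamma_pqq = 0.455876, Gamma_qpp = 0.000000, Gamma_qpq = -0.129034, Gamma_qqq = 0.000000; k1 = (-0.698562, -1.404827, -0.899689, 0.253257)
  k2: at (p, q) = (0.180256, -1.268073), (dp/dtau, dq/dtau) = (-0.788530, -1.379501); Gamma_ppp = 0.000000, Gamma_ppq = 0.000000, Gamma_pqq = 0.459985, Gamma_qpp = 0.000000, Gamma_qpq = -0.127881, Gamma_qqq = 0.000000; k2 = (-0.788530, -1.379501, -0.875362, 0.278213)
  k3: at (p, q) = (0.171260, -1.265540), (dp/dtau, dq/dtau) = (-0.786098, -1.377006); Gamma_ppp = 0.000000, Gamma_ppq = 0.000000, Gamma_pqq = 0.460514, Gamma_qpp = 0.000000, Gamma_qpq = -0.127734, Gamma_qqq = 0.000000; k3 = (-0.786098, -1.377006, -0.873201, 0.276535)
  k4: at (p, q) = (0.092893, -1.402991), (dp/dtau, dq/dtau) = (-0.873202, -1.349520); Gamma_ppp = 0.000000, Gamma_ppq = 0.000000, Gamma_pqq = 0.465124, Gamma_qpp = 0.000000, Gamma_qpq = -0.126469, Gamma_qqq = 0.000000; k4 = (-0.873202, -1.349520, -0.847086, 0.298062)
  Y <- Y + (h/6)(k1 + 2k2 + 2k3 + k4): p = 0.0927, q = -1.4032, dp/dtau = -0.8734, dq/dtau = -1.3495


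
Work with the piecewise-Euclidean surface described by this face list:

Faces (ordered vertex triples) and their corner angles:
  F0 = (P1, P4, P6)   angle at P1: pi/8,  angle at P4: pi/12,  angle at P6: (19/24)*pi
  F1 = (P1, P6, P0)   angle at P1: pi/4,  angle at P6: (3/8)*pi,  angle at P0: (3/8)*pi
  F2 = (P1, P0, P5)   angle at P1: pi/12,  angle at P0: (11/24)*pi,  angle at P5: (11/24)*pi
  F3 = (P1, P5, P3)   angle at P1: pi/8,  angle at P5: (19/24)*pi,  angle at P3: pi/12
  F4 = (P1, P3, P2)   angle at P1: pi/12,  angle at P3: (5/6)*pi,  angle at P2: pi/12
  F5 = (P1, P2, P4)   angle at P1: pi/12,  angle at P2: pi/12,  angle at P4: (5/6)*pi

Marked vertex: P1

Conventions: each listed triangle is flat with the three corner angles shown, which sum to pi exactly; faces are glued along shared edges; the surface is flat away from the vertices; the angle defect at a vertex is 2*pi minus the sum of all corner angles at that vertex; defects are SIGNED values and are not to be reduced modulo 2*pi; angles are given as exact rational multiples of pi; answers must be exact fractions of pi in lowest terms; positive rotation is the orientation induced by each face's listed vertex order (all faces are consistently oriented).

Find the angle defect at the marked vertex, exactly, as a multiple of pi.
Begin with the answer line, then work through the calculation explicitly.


Answer: defect(P1) = (5/4)*pi

Sum of corner angles at P1: (3/4)*pi
defect = 2*pi - (3/4)*pi


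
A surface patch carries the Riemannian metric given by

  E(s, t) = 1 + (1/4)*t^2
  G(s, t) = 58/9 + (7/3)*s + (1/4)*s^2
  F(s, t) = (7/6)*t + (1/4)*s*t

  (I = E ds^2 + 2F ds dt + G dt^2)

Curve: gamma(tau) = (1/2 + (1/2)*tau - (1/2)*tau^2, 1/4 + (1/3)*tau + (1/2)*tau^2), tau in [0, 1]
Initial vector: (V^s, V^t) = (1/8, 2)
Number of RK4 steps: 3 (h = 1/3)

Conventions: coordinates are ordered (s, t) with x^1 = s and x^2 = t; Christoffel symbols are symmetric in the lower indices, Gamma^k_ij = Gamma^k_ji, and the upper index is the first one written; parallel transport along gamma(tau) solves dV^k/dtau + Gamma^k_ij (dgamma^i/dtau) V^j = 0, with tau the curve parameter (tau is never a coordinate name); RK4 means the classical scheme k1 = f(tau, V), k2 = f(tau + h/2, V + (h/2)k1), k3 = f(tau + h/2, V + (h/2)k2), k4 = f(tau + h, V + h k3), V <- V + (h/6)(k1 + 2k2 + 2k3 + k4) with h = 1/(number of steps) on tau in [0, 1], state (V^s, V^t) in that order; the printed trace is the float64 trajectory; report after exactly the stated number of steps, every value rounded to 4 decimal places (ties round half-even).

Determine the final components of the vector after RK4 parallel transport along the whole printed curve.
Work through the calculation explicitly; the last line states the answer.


gamma'(tau) = (1/2 - tau, 1/3 + tau); f(tau, V)^k = -Gamma^k_ij(gamma(tau)) gamma'^i(tau) V^j; h = 1/3; intermediate values shown to 6 dp
curve data and Christoffel symbols at the stage parameters:
  tau = 0.000000: gamma = (0.500000, 0.250000), gamma' = (0.500000, 0.333333); Gamma_sss = 0.000000, Gamma_sst = 0.008128, Gamma_stt = 0.000000, Gamma_tss = 0.000000, Gamma_tst = 0.167984, Gamma_ttt = 0.000000
  tau = 0.166667: gamma = (0.569444, 0.319444), gamma' = (0.333333, 0.500000); Gamma_sss = 0.000000, Gamma_sst = 0.010135, Gamma_stt = 0.000000, Gamma_tss = 0.000000, Gamma_tst = 0.166126, Gamma_ttt = 0.000000
  tau = 0.333333: gamma = (0.611111, 0.416667), gamma' = (0.166667, 0.666667); Gamma_sss = 0.000000, Gamma_sst = 0.013009, Gamma_stt = 0.000000, Gamma_tss = 0.000000, Gamma_tst = 0.164784, Gamma_ttt = 0.000000
  tau = 0.500000: gamma = (0.625000, 0.541667), gamma' = (0.000000, 0.833333); Gamma_sss = 0.000000, Gamma_sst = 0.016772, Gamma_stt = 0.000000, Gamma_tss = 0.000000, Gamma_tst = 0.163853, Gamma_ttt = 0.000000
  tau = 0.666667: gamma = (0.611111, 0.694444), gamma' = (-0.166667, 1.000000); Gamma_sss = 0.000000, Gamma_sst = 0.021475, Gamma_stt = 0.000000, Gamma_tss = 0.000000, Gamma_tst = 0.163211, Gamma_ttt = 0.000000
  tau = 0.833333: gamma = (0.569444, 0.875000), gamma' = (-0.333333, 1.166667); Gamma_sss = 0.000000, Gamma_sst = 0.027189, Gamma_stt = 0.000000, Gamma_tss = 0.000000, Gamma_tst = 0.162701, Gamma_ttt = 0.000000
  tau = 1.000000: gamma = (0.500000, 1.083333), gamma' = (-0.500000, 1.333333); Gamma_sss = 0.000000, Gamma_sst = 0.033994, Gamma_stt = 0.000000, Gamma_tss = 0.000000, Gamma_tst = 0.162127, Gamma_ttt = 0.000000
step 0: V^s = 0.1250, V^t = 2.0000
step 1: k1 = (-0.008467, -0.174983), k2 = (-0.007284, -0.119401), k3 = (-0.007317, -0.119931), k4 = (-0.005313, -0.067294); V <- V + (h/6)(k1 + 2k2 + 2k3 + k4): V^s = 0.1226, V^t = 1.9599
step 2: k1 = (-0.005313, -0.067297), k2 = (-0.001701, -0.016621), k3 = (-0.001710, -0.016703), k4 = (0.004374, 0.033244); V <- V + (h/6)(k1 + 2k2 + 2k3 + k4): V^s = 0.1222, V^t = 1.9544
step 3: k1 = (0.004371, 0.033221), k2 = (0.013864, 0.082961), k3 = (0.013889, 0.083111), k4 = (0.027942, 0.133260); V <- V + (h/6)(k1 + 2k2 + 2k3 + k4): V^s = 0.1271, V^t = 1.9821

Answer: V^s = 0.1271, V^t = 1.9821


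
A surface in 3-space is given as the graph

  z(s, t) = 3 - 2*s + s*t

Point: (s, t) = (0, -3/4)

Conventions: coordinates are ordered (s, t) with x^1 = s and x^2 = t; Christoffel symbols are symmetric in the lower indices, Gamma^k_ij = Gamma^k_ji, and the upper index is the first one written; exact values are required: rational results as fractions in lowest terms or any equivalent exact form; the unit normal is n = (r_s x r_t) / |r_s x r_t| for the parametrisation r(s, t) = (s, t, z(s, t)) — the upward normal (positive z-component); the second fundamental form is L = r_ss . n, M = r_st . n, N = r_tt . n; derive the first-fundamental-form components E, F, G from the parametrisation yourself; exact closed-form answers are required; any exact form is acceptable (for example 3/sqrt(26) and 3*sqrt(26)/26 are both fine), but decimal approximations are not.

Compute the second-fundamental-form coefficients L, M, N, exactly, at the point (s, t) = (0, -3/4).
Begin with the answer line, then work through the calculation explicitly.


Answer: L = 0, M = 4*sqrt(137)/137, N = 0

z_s = -11/4, z_t = 0, z_ss = 0, z_st = 1, z_tt = 0
E = 137/16, F = 0, G = 1; answer radicand W^2 = 137/16
unnormalised second-form numerators: l = 0, m = 1, n = 0; L = l/sqrt(137/16), and similarly M = m/sqrt(W^2), N = n/sqrt(W^2)


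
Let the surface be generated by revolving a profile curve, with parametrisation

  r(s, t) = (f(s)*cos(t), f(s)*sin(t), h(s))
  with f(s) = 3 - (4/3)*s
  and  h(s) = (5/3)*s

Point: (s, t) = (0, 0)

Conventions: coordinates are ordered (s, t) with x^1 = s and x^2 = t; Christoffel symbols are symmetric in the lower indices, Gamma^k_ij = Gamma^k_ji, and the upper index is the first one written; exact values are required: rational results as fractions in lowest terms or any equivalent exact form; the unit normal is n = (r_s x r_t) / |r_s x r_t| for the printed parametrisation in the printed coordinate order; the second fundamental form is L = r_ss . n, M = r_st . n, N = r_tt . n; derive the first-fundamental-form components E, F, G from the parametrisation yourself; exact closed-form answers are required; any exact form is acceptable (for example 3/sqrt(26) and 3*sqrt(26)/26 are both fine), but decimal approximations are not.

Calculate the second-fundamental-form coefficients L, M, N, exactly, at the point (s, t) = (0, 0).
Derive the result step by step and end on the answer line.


f = 3, f' = -4/3, f'' = 0, h' = 5/3, h'' = 0
E = 41/9, F = 0, G = 9; answer radicand W^2 = 41/9
unnormalised second-form numerators: l = 0, m = 0, n = 5; L = l/sqrt(41/9), and similarly M = m/sqrt(W^2), N = n/sqrt(W^2)

Answer: L = 0, M = 0, N = 15*sqrt(41)/41


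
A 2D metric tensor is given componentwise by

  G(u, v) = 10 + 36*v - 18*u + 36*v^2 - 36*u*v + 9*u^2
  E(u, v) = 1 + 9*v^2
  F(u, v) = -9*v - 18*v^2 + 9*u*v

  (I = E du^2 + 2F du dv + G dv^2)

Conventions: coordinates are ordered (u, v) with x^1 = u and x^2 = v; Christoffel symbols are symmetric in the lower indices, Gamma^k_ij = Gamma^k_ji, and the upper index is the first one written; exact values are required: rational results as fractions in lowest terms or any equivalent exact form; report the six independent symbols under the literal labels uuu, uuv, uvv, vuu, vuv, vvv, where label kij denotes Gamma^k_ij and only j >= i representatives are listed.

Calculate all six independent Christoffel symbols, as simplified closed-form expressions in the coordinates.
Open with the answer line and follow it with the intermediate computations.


Answer: Gamma_uuu = 0, Gamma_uuv = 9*v/(9*u^2 - 36*u*v - 18*u + 45*v^2 + 36*v + 10), Gamma_uvv = -18*v/(9*u^2 - 36*u*v - 18*u + 45*v^2 + 36*v + 10), Gamma_vuu = 0, Gamma_vuv = (9*u - 18*v - 9)/(9*u^2 - 36*u*v - 18*u + 45*v^2 + 36*v + 10), Gamma_vvv = (-18*u + 36*v + 18)/(9*u^2 - 36*u*v - 18*u + 45*v^2 + 36*v + 10)

E = 1 + 9*v^2; F = -9*v - 18*v^2 + 9*u*v; G = 10 + 36*v - 18*u + 36*v^2 - 36*u*v + 9*u^2
Gamma^k_ij = (1/2) g^{kl} (d_i g_jl + d_j g_il - d_l g_ij), with g^inv = (1/(EG-F^2)) [[G, -F], [-F, E]]
first partials: E_u = 0, E_v = 18*v, F_u = 9*v, F_v = -9 - 36*v + 9*u, G_u = -18 - 36*v + 18*u, G_v = 36 + 72*v - 36*u
D = EG - F^2 = 10 + 36*v - 18*u + 45*v^2 - 36*u*v + 9*u^2
expanded: Gamma^u_uu = (G E_u - 2F F_u + F E_v)/(2D), Gamma^u_uv = (G E_v - F G_u)/(2D), Gamma^u_vv = (2G F_v - G G_u - F G_v)/(2D), Gamma^v_uu = (2E F_u - E E_v - F E_u)/(2D), Gamma^v_uv = (E G_u - F E_v)/(2D), Gamma^v_vv = (E G_v - 2F F_v + F G_u)/(2D); substitute and cancel common factors


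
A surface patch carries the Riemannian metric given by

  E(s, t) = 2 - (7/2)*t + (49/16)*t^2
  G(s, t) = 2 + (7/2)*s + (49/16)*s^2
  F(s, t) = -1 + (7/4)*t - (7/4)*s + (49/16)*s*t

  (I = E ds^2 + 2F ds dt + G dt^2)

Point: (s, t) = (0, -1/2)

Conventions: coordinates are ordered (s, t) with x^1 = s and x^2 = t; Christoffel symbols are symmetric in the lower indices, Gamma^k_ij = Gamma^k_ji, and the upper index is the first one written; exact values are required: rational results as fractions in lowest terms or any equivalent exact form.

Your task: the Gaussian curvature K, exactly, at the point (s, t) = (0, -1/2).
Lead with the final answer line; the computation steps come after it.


Answer: K = -12544/124609

E = 289/64, F = -15/8, G = 2, EG - F^2 = 353/64 at the point
E_s = 0, E_t = -105/16, F_s = -105/32, F_t = 7/4, G_s = 7/2, G_t = 0
E_tt = 49/8, F_st = 49/16, G_ss = 49/8
By Brioschi, K is (det M1 - det M2) divided by (EG - F^2) squared.
M1 = [[-E_tt/2 + F_st - G_ss/2, E_s/2, F_s - E_t/2], [F_t - G_s/2, E, F], [G_t/2, F, G]] = [[-49/16, 0, 0], [0, 289/64, -15/8], [0, -15/8, 2]]; det M1 = -17297/1024
M2 = [[0, E_t/2, G_s/2], [E_t/2, E, F], [G_s/2, F, G]] = [[0, -105/32, 7/4], [-105/32, 289/64, -15/8], [7/4, -15/8, 2]]; det M2 = -14161/1024
det M1 - det M2 = -49/16; K = -49/16 / (353/64)^2 = -12544/124609


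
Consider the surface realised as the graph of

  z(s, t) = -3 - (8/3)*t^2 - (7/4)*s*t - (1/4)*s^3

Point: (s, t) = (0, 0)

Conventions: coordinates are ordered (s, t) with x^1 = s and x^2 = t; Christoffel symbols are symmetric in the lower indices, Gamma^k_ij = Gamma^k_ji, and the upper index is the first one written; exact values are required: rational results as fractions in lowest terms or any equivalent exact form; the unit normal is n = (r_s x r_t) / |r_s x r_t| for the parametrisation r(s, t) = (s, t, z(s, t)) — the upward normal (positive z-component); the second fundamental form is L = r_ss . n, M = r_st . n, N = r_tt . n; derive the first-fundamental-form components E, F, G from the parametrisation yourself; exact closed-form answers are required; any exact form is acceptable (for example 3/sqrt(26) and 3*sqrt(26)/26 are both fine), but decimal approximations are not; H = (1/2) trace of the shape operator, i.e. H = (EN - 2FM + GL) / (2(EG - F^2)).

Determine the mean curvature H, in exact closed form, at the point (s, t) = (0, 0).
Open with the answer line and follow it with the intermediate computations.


Answer: H = -8/3

z_s = 0, z_t = 0, z_ss = 0, z_st = -7/4, z_tt = -16/3
E = 1, F = 0, G = 1; answer radicand W^2 = 1
unnormalised second-form numerators: l = 0, m = -7/4, n = -16/3; L = l/sqrt(1), and similarly M = m/sqrt(W^2), N = n/sqrt(W^2)
H = (E*n - 2*F*m + G*l) / (2*(EG - F^2)*sqrt(W^2)); E*n - 2*F*m + G*l = -16/3, EG - F^2 = 1, so H = (-8/3)/sqrt(1)


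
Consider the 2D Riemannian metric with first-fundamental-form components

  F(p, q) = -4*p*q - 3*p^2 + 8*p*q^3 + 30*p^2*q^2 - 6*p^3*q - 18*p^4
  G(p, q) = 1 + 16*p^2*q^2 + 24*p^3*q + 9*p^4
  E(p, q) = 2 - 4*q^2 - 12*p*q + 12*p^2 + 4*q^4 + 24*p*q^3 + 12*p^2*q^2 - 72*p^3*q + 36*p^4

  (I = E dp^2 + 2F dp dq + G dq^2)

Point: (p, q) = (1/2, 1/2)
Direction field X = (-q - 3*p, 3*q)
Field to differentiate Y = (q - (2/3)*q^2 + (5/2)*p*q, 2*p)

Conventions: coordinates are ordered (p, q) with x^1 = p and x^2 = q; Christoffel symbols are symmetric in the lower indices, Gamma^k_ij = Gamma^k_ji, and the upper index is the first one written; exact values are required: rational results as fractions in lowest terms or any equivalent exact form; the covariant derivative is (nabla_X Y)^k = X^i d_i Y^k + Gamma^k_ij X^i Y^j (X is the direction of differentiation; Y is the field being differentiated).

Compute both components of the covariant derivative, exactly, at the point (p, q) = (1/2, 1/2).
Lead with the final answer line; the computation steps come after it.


Answer: (nabla_X Y)^p = -449/552, (nabla_X Y)^q = -439/276

E = 5/4, F = -7/8, G = 65/16 at the point
E_p = 3, E_q = -5, F_p = -31/4, F_q = 31/4, G_p = 35/2, G_q = 7
EG - F^2 = 69/16;  g^inv = (16/69) * [[65/16, 7/8], [7/8, 5/4]]
first-kind symbols [ij,l] = (1/2)(d_i g_jl + d_j g_il - d_l g_ij): [pp,p] = E_p/2 = 3/2, [pp,q] = F_p - E_q/2 = -21/4, [pq,p] = E_q/2 = -5/2, [pq,q] = G_p/2 = 35/4, [qq,p] = F_q - G_p/2 = -1, [qq,q] = G_q/2 = 7/2
Gamma^p_ij = (G*[ij,p] - F*[ij,q])/(EG - F^2), Gamma^q_ij = (E*[ij,q] - F*[ij,p])/(EG - F^2)
Gamma_ppp = 8/23, Gamma_ppq = -40/69, Gamma_pqq = -16/69, Gamma_qpp = -28/23, Gamma_qpq = 140/69, Gamma_qqq = 56/69
X = (-2, 3/2), Y = (23/24, 1) at the point


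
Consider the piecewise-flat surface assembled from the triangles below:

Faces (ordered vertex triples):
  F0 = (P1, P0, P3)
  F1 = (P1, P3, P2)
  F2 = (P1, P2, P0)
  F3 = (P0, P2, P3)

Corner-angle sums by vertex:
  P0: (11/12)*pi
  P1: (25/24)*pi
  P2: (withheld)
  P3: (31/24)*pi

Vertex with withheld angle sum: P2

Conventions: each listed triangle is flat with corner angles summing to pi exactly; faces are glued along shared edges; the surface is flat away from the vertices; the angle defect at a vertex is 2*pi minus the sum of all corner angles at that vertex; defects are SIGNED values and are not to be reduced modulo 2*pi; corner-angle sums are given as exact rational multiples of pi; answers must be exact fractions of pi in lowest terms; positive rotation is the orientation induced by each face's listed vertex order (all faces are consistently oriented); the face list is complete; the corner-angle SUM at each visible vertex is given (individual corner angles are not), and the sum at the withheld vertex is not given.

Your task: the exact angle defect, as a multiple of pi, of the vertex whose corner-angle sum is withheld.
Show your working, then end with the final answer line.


V = 4, E = 6, F = 4; chi = V - E + F = 2
Gauss-Bonnet: total defect = 2*pi*chi = 4*pi; visible defects sum to (11/4)*pi

Answer: defect(P2) = (5/4)*pi


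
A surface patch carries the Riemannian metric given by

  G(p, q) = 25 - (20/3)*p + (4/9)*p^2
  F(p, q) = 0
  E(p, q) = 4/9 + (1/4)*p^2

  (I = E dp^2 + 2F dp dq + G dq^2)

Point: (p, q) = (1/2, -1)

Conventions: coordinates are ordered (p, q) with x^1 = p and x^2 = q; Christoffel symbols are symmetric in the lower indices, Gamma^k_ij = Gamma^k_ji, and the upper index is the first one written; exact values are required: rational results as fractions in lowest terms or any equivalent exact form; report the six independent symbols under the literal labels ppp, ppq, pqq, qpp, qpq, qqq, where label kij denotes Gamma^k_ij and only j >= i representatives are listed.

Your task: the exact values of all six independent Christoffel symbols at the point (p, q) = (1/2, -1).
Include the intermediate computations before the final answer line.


E = 73/144, F = 0, G = 196/9 at the point
E_p = 1/4, E_q = 0, F_p = 0, F_q = 0, G_p = -56/9, G_q = 0
EG - F^2 = 3577/324;  g^inv = (324/3577) * [[196/9, 0], [0, 73/144]]
first-kind symbols [ij,l] = (1/2)(d_i g_jl + d_j g_il - d_l g_ij): [pp,p] = E_p/2 = 1/8, [pp,q] = F_p - E_q/2 = 0, [pq,p] = E_q/2 = 0, [pq,q] = G_p/2 = -28/9, [qq,p] = F_q - G_p/2 = 28/9, [qq,q] = G_q/2 = 0
Gamma^p_ij = (G*[ij,p] - F*[ij,q])/(EG - F^2), Gamma^q_ij = (E*[ij,q] - F*[ij,p])/(EG - F^2)

Answer: Gamma_ppp = 18/73, Gamma_ppq = 0, Gamma_pqq = 448/73, Gamma_qpp = 0, Gamma_qpq = -1/7, Gamma_qqq = 0


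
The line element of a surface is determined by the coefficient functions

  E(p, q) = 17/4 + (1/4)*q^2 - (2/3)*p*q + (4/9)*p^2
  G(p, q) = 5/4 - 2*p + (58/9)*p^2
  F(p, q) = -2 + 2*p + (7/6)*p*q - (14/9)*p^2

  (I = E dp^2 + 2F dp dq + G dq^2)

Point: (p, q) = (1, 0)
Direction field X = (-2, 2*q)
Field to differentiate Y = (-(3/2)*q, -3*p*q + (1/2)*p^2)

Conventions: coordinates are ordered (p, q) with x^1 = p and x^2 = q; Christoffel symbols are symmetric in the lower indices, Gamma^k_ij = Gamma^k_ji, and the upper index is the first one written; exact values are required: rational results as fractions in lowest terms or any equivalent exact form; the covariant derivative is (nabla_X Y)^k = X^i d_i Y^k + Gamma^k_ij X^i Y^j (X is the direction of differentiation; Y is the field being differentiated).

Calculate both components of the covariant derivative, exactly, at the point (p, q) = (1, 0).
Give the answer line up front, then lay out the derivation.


Answer: (nabla_X Y)^p = -8516/31509, (nabla_X Y)^q = -95470/31509

E = 169/36, F = -14/9, G = 205/36 at the point
E_p = 8/9, E_q = -2/3, F_p = -10/9, F_q = 7/6, G_p = 98/9, G_q = 0
EG - F^2 = 389/16;  g^inv = (16/389) * [[205/36, 14/9], [14/9, 169/36]]
first-kind symbols [ij,l] = (1/2)(d_i g_jl + d_j g_il - d_l g_ij): [pp,p] = E_p/2 = 4/9, [pp,q] = F_p - E_q/2 = -7/9, [pq,p] = E_q/2 = -1/3, [pq,q] = G_p/2 = 49/9, [qq,p] = F_q - G_p/2 = -77/18, [qq,q] = G_q/2 = 0
Gamma^p_ij = (G*[ij,p] - F*[ij,q])/(EG - F^2), Gamma^q_ij = (E*[ij,q] - F*[ij,p])/(EG - F^2)
Gamma_ppp = 1712/31509, Gamma_ppq = 8516/31509, Gamma_pqq = -31570/31509, Gamma_qpp = -3836/31509, Gamma_qpq = 32452/31509, Gamma_qqq = -8624/31509
X = (-2, 0), Y = (0, 1/2) at the point


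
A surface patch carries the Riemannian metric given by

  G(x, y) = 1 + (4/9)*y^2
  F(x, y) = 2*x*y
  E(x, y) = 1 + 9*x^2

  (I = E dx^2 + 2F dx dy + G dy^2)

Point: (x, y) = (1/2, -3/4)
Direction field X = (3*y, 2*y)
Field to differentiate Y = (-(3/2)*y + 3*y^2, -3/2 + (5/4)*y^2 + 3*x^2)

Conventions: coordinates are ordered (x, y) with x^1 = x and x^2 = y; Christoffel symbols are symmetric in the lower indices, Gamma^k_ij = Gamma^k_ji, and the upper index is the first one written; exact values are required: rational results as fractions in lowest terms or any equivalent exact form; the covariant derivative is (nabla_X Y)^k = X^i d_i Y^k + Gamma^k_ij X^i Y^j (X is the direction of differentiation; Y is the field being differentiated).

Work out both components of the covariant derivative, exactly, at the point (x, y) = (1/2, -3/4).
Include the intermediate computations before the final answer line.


E = 13/4, F = -3/4, G = 5/4 at the point
E_x = 9, E_y = 0, F_x = -3/2, F_y = 1, G_x = 0, G_y = -2/3
EG - F^2 = 7/2;  g^inv = (2/7) * [[5/4, 3/4], [3/4, 13/4]]
first-kind symbols [ij,l] = (1/2)(d_i g_jl + d_j g_il - d_l g_ij): [xx,x] = E_x/2 = 9/2, [xx,y] = F_x - E_y/2 = -3/2, [xy,x] = E_y/2 = 0, [xy,y] = G_x/2 = 0, [yy,x] = F_y - G_x/2 = 1, [yy,y] = G_y/2 = -1/3
Gamma^x_ij = (G*[ij,x] - F*[ij,y])/(EG - F^2), Gamma^y_ij = (E*[ij,y] - F*[ij,x])/(EG - F^2)
Gamma_xxx = 9/7, Gamma_xxy = 0, Gamma_xyy = 2/7, Gamma_yxx = -3/7, Gamma_yxy = 0, Gamma_yyy = -2/21
X = (-9/4, -3/2), Y = (45/16, -3/64) at the point

Answer: (nabla_X Y)^x = 99/112, (nabla_X Y)^y = -69/56


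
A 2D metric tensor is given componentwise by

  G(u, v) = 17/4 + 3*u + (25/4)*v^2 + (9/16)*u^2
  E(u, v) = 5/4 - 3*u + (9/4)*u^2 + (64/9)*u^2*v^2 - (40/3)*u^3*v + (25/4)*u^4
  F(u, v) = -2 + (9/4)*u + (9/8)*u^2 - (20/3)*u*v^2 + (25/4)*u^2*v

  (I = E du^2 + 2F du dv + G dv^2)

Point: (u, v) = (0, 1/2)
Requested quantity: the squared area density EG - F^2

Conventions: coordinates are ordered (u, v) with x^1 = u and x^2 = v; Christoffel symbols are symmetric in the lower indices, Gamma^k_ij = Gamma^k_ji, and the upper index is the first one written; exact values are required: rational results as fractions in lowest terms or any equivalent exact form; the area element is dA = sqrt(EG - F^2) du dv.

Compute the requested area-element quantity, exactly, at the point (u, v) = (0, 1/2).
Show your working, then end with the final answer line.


E = 5/4, F = -2, G = 93/16; EG - F^2 = 209/64

Answer: EG - F^2 = 209/64


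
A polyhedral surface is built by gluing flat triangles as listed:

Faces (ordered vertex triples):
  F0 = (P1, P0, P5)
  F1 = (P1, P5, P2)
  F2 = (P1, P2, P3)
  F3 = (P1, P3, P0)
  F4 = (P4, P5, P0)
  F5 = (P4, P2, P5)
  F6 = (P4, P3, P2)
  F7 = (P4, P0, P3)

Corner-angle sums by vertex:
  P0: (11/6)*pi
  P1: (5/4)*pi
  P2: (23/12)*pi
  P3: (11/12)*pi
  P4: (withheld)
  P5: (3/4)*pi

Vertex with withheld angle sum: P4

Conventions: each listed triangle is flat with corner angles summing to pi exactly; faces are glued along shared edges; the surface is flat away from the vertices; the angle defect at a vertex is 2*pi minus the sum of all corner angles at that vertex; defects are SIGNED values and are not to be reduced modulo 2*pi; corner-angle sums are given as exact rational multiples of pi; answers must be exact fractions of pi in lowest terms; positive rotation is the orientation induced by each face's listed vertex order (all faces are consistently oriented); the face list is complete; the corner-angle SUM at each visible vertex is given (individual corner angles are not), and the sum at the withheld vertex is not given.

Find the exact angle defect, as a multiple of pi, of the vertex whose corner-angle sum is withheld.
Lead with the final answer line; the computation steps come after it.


Answer: defect(P4) = (2/3)*pi

V = 6, E = 12, F = 8; chi = V - E + F = 2
Gauss-Bonnet: total defect = 2*pi*chi = 4*pi; visible defects sum to (10/3)*pi


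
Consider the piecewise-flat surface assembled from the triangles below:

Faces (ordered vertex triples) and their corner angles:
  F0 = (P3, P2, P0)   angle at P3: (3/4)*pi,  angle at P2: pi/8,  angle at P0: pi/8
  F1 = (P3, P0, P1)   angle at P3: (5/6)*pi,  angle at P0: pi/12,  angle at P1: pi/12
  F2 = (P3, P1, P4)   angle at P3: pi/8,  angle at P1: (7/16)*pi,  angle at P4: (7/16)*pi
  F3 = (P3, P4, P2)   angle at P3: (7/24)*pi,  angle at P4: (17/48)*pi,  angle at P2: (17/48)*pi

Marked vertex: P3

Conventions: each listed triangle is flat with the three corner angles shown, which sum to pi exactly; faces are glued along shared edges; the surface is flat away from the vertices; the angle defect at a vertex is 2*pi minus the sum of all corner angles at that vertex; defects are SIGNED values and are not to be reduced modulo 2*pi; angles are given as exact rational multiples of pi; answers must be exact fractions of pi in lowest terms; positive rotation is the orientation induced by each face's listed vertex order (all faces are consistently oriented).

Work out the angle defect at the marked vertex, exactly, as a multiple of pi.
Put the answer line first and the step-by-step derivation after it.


Answer: defect(P3) = 0

Sum of corner angles at P3: 2*pi
defect = 2*pi - 2*pi


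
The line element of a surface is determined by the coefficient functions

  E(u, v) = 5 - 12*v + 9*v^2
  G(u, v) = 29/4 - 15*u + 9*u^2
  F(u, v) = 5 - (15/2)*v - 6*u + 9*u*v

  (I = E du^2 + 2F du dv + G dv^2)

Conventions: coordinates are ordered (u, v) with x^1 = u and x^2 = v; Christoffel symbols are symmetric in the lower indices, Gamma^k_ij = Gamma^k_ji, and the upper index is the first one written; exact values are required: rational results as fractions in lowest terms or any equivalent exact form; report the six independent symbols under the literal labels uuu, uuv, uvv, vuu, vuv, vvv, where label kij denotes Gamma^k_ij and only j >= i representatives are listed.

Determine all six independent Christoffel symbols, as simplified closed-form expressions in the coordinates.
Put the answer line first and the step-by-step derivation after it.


Answer: Gamma_uuu = 0, Gamma_uuv = (12*v - 8)/(12*u^2 - 20*u + 12*v^2 - 16*v + 15), Gamma_uvv = 0, Gamma_vuu = 0, Gamma_vuv = (12*u - 10)/(12*u^2 - 20*u + 12*v^2 - 16*v + 15), Gamma_vvv = 0

E = 5 - 12*v + 9*v^2; F = 5 - (15/2)*v - 6*u + 9*u*v; G = 29/4 - 15*u + 9*u^2
Gamma^k_ij = (1/2) g^{kl} (d_i g_jl + d_j g_il - d_l g_ij), with g^inv = (1/(EG-F^2)) [[G, -F], [-F, E]]
first partials: E_u = 0, E_v = -12 + 18*v, F_u = -6 + 9*v, F_v = -15/2 + 9*u, G_u = -15 + 18*u, G_v = 0
D = EG - F^2 = 45/4 - 12*v - 15*u + 9*v^2 + 9*u^2
expanded: Gamma^u_uu = (G E_u - 2F F_u + F E_v)/(2D), Gamma^u_uv = (G E_v - F G_u)/(2D), Gamma^u_vv = (2G F_v - G G_u - F G_v)/(2D), Gamma^v_uu = (2E F_u - E E_v - F E_u)/(2D), Gamma^v_uv = (E G_u - F E_v)/(2D), Gamma^v_vv = (E G_v - 2F F_v + F G_u)/(2D); substitute and cancel common factors


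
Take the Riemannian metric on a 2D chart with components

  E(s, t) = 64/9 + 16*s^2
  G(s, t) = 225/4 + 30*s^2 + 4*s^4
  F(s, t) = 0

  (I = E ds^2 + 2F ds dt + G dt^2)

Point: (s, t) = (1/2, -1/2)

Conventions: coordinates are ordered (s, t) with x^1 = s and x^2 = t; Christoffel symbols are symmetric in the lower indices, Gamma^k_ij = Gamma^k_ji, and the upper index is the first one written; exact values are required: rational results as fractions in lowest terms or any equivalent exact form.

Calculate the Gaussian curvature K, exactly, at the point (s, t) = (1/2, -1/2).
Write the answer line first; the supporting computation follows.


Answer: K = -18/625

E = 100/9, F = 0, G = 64, EG - F^2 = 6400/9 at the point
E_s = 16, E_t = 0, F_s = 0, F_t = 0, G_s = 32, G_t = 0
E_tt = 0, F_st = 0, G_ss = 72
By Brioschi, K is (det M1 - det M2) divided by (EG - F^2) squared.
M1 = [[-E_tt/2 + F_st - G_ss/2, E_s/2, F_s - E_t/2], [F_t - G_s/2, E, F], [G_t/2, F, G]] = [[-36, 8, 0], [-16, 100/9, 0], [0, 0, 64]]; det M1 = -17408
M2 = [[0, E_t/2, G_s/2], [E_t/2, E, F], [G_s/2, F, G]] = [[0, 0, 16], [0, 100/9, 0], [16, 0, 64]]; det M2 = -25600/9
det M1 - det M2 = -131072/9; K = -131072/9 / (6400/9)^2 = -18/625


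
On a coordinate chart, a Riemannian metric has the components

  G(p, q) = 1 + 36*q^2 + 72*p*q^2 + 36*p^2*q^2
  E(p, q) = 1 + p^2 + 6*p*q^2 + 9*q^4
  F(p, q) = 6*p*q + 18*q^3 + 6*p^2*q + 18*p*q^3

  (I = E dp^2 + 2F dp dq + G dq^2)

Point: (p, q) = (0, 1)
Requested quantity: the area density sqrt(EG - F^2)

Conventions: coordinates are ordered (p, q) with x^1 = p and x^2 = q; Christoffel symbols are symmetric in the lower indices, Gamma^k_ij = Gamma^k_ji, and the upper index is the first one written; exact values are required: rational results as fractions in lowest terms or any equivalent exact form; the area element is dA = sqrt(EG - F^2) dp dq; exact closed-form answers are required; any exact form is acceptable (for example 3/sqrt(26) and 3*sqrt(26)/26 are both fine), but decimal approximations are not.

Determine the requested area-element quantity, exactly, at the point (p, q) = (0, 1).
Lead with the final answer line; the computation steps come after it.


Answer: sqrt(EG - F^2) = sqrt(46)

E = 10, F = 18, G = 37; EG - F^2 = 46


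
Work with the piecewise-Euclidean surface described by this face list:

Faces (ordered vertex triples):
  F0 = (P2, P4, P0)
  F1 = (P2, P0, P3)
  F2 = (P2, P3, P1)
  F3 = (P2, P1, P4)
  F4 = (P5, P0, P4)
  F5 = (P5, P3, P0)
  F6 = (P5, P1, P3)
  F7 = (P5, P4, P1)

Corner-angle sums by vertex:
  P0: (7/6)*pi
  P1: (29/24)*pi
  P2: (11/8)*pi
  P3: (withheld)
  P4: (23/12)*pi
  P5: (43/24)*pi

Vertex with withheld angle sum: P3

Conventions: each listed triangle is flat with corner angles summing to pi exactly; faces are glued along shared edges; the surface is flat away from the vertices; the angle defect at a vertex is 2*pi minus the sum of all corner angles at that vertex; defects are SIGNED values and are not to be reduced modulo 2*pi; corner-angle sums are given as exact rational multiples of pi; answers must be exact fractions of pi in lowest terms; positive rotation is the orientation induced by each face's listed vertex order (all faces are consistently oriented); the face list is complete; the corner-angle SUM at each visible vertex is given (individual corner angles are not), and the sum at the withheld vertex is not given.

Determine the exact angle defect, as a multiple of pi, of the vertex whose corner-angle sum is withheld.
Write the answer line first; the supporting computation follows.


Answer: defect(P3) = (35/24)*pi

V = 6, E = 12, F = 8; chi = V - E + F = 2
Gauss-Bonnet: total defect = 2*pi*chi = 4*pi; visible defects sum to (61/24)*pi


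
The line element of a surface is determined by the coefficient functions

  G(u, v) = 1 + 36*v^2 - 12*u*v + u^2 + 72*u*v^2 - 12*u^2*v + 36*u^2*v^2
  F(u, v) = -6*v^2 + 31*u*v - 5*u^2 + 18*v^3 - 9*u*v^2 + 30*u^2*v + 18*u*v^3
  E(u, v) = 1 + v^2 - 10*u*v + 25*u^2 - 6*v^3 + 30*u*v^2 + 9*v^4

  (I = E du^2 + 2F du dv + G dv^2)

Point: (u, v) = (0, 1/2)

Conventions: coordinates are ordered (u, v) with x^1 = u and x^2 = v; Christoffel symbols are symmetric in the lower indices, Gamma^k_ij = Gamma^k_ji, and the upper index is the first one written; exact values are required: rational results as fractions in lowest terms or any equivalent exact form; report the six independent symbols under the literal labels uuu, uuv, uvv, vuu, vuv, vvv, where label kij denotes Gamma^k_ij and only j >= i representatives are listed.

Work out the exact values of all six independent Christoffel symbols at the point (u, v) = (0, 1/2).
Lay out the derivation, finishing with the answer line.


E = 17/16, F = 3/4, G = 10 at the point
E_u = 5/2, E_v = 1, F_u = 31/2, F_v = 15/2, G_u = 12, G_v = 36
EG - F^2 = 161/16;  g^inv = (16/161) * [[10, -3/4], [-3/4, 17/16]]
first-kind symbols [ij,l] = (1/2)(d_i g_jl + d_j g_il - d_l g_ij): [uu,u] = E_u/2 = 5/4, [uu,v] = F_u - E_v/2 = 15, [uv,u] = E_v/2 = 1/2, [uv,v] = G_u/2 = 6, [vv,u] = F_v - G_u/2 = 3/2, [vv,v] = G_v/2 = 18
Gamma^u_ij = (G*[ij,u] - F*[ij,v])/(EG - F^2), Gamma^v_ij = (E*[ij,v] - F*[ij,u])/(EG - F^2)

Answer: Gamma_uuu = 20/161, Gamma_uuv = 8/161, Gamma_uvv = 24/161, Gamma_vuu = 240/161, Gamma_vuv = 96/161, Gamma_vvv = 288/161


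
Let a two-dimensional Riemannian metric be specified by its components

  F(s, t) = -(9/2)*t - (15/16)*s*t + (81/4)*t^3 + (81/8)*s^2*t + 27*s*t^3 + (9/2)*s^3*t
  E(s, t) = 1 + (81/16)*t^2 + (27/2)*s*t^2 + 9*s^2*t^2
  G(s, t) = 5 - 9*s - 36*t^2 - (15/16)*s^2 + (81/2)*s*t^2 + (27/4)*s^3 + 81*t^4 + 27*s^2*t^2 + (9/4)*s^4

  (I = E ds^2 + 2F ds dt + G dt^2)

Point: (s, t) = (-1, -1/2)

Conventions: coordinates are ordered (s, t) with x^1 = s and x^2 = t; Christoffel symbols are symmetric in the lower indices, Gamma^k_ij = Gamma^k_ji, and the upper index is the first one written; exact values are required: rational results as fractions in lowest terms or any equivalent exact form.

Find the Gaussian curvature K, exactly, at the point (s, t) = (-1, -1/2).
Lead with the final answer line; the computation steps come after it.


Answer: K = 52992/7921

E = 73/64, F = -3/16, G = 5/4, EG - F^2 = 89/64 at the point
E_s = -9/8, E_t = -9/16, F_s = 15/32, F_t = -3, G_s = 3/4, G_t = 9
E_tt = 9/8, F_st = 201/16, G_ss = -15/8
The intrinsic route: Brioschi's K = (det M1 - det M2)/(EG - F^2)^2.
M1 = [[-E_tt/2 + F_st - G_ss/2, E_s/2, F_s - E_t/2], [F_t - G_s/2, E, F], [G_t/2, F, G]] = [[207/16, -9/16, 3/4], [-27/8, 73/64, -3/16], [9/2, -3/16, 5/4]]; det M1 = 13023/1024
M2 = [[0, E_t/2, G_s/2], [E_t/2, E, F], [G_s/2, F, G]] = [[0, -9/32, 3/8], [-9/32, 73/64, -3/16], [3/8, -3/16, 5/4]]; det M2 = -225/1024
det M1 - det M2 = 207/16; K = 207/16 / (89/64)^2 = 52992/7921


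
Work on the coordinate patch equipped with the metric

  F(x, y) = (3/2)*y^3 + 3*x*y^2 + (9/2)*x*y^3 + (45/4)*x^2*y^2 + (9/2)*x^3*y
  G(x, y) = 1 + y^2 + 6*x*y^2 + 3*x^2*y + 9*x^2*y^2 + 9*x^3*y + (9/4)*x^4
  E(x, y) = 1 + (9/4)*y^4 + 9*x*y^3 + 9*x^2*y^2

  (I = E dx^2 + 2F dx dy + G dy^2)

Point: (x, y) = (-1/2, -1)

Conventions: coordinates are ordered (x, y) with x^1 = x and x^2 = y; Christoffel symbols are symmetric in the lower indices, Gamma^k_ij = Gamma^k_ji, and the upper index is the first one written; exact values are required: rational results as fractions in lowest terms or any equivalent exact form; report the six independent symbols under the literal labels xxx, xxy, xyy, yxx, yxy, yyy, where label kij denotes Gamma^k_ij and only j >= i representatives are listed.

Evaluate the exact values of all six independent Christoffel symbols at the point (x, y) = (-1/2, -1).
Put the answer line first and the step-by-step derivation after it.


Answer: Gamma_xxx = -576/689, Gamma_xxy = -864/689, Gamma_xyy = -96/689, Gamma_yxx = -168/689, Gamma_yxy = -252/689, Gamma_yyy = -28/689

E = 10, F = 21/8, G = 113/64 at the point
E_x = -18, E_y = -27, F_x = -129/8, F_y = -87/16, G_x = -63/8, G_y = -7/8
EG - F^2 = 689/64;  g^inv = (64/689) * [[113/64, -21/8], [-21/8, 10]]
first-kind symbols [ij,l] = (1/2)(d_i g_jl + d_j g_il - d_l g_ij): [xx,x] = E_x/2 = -9, [xx,y] = F_x - E_y/2 = -21/8, [xy,x] = E_y/2 = -27/2, [xy,y] = G_x/2 = -63/16, [yy,x] = F_y - G_x/2 = -3/2, [yy,y] = G_y/2 = -7/16
Gamma^x_ij = (G*[ij,x] - F*[ij,y])/(EG - F^2), Gamma^y_ij = (E*[ij,y] - F*[ij,x])/(EG - F^2)


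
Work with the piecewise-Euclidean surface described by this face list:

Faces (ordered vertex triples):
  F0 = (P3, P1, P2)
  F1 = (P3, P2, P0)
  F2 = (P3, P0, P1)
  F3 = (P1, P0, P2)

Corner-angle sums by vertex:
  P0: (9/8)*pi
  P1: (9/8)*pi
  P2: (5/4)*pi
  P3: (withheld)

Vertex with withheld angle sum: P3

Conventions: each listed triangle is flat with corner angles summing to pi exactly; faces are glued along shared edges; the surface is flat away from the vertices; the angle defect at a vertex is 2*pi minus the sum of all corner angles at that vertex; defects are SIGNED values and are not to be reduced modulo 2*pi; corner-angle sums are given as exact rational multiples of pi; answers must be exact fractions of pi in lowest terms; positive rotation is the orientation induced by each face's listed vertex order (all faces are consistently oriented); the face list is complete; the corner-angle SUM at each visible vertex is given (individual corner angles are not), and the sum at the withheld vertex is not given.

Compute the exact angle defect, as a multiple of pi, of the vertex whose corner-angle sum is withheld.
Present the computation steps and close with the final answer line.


V = 4, E = 6, F = 4; chi = V - E + F = 2
Gauss-Bonnet: total defect = 2*pi*chi = 4*pi; visible defects sum to (5/2)*pi

Answer: defect(P3) = (3/2)*pi
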